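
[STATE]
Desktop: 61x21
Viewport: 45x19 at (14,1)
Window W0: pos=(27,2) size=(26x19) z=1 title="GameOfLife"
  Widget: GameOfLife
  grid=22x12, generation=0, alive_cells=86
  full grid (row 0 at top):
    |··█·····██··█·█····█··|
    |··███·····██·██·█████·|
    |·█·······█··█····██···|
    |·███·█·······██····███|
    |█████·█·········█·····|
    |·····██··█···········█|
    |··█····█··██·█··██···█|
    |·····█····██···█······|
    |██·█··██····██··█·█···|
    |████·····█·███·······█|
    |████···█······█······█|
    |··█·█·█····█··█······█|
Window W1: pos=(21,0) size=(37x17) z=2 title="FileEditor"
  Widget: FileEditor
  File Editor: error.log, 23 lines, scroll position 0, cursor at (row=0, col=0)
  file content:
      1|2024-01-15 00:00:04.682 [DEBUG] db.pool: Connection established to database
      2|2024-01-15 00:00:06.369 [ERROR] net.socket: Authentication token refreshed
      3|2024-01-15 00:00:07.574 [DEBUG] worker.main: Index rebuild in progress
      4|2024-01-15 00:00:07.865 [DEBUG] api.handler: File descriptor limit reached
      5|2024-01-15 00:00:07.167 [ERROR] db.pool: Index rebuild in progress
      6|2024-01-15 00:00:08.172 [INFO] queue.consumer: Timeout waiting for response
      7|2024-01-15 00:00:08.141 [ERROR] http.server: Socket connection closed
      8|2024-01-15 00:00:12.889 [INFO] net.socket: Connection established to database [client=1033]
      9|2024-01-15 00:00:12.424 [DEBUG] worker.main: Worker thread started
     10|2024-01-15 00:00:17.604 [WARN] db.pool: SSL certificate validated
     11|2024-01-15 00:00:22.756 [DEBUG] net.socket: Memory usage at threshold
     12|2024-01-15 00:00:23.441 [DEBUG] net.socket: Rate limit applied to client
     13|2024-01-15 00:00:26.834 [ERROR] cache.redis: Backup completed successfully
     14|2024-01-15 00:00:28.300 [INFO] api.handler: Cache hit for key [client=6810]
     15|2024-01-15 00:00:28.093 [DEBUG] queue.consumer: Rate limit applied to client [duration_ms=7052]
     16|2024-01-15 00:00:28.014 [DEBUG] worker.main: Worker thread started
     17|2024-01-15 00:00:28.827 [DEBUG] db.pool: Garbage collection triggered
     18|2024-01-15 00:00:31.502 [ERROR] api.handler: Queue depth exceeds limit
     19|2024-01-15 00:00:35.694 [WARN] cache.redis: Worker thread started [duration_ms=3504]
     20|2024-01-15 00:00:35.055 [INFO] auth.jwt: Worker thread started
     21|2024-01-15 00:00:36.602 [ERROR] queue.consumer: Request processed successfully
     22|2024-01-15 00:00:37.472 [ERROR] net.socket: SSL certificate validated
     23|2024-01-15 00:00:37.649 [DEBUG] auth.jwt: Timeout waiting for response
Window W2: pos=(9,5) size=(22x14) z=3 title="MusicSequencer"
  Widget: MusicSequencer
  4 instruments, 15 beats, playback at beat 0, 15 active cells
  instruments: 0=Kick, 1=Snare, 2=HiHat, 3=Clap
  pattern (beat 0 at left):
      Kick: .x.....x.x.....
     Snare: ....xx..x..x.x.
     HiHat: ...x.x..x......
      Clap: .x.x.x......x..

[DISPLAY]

       ┃ FileEditor                        ┃ 
       ┠───────────────────────────────────┨ 
       ┃█024-01-15 00:00:04.682 [DEBUG] db▲┃ 
       ┃2024-01-15 00:00:06.369 [ERROR] ne█┃ 
━━━━━━━━━━━━━━━━┓5 00:00:07.574 [DEBUG] wo░┃ 
icSequencer     ┃5 00:00:07.865 [DEBUG] ap░┃ 
────────────────┨5 00:00:07.167 [ERROR] db░┃ 
  ▼1234567890123┃5 00:00:08.172 [INFO] que░┃ 
ck·█·····█·█····┃5 00:00:08.141 [ERROR] ht░┃ 
re····██··█··█·█┃5 00:00:12.889 [INFO] net░┃ 
at···█·█··█·····┃5 00:00:12.424 [DEBUG] wo░┃ 
ap·█·█·█······█·┃5 00:00:17.604 [WARN] db.░┃ 
                ┃5 00:00:22.756 [DEBUG] ne░┃ 
                ┃5 00:00:23.441 [DEBUG] ne░┃ 
                ┃5 00:00:26.834 [ERROR] ca▼┃ 
                ┃━━━━━━━━━━━━━━━━━━━━━━━━━━┛ 
                ┃·█·█····█··█······█  ┃      
━━━━━━━━━━━━━━━━┛                     ┃      
             ┃                        ┃      


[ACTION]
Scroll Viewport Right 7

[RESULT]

     ┃ FileEditor                        ┃   
     ┠───────────────────────────────────┨   
     ┃█024-01-15 00:00:04.682 [DEBUG] db▲┃   
     ┃2024-01-15 00:00:06.369 [ERROR] ne█┃   
━━━━━━━━━━━━━━┓5 00:00:07.574 [DEBUG] wo░┃   
Sequencer     ┃5 00:00:07.865 [DEBUG] ap░┃   
──────────────┨5 00:00:07.167 [ERROR] db░┃   
▼1234567890123┃5 00:00:08.172 [INFO] que░┃   
·█·····█·█····┃5 00:00:08.141 [ERROR] ht░┃   
····██··█··█·█┃5 00:00:12.889 [INFO] net░┃   
···█·█··█·····┃5 00:00:12.424 [DEBUG] wo░┃   
·█·█·█······█·┃5 00:00:17.604 [WARN] db.░┃   
              ┃5 00:00:22.756 [DEBUG] ne░┃   
              ┃5 00:00:23.441 [DEBUG] ne░┃   
              ┃5 00:00:26.834 [ERROR] ca▼┃   
              ┃━━━━━━━━━━━━━━━━━━━━━━━━━━┛   
              ┃·█·█····█··█······█  ┃        
━━━━━━━━━━━━━━┛                     ┃        
           ┃                        ┃        


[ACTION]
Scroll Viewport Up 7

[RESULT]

     ┏━━━━━━━━━━━━━━━━━━━━━━━━━━━━━━━━━━━┓   
     ┃ FileEditor                        ┃   
     ┠───────────────────────────────────┨   
     ┃█024-01-15 00:00:04.682 [DEBUG] db▲┃   
     ┃2024-01-15 00:00:06.369 [ERROR] ne█┃   
━━━━━━━━━━━━━━┓5 00:00:07.574 [DEBUG] wo░┃   
Sequencer     ┃5 00:00:07.865 [DEBUG] ap░┃   
──────────────┨5 00:00:07.167 [ERROR] db░┃   
▼1234567890123┃5 00:00:08.172 [INFO] que░┃   
·█·····█·█····┃5 00:00:08.141 [ERROR] ht░┃   
····██··█··█·█┃5 00:00:12.889 [INFO] net░┃   
···█·█··█·····┃5 00:00:12.424 [DEBUG] wo░┃   
·█·█·█······█·┃5 00:00:17.604 [WARN] db.░┃   
              ┃5 00:00:22.756 [DEBUG] ne░┃   
              ┃5 00:00:23.441 [DEBUG] ne░┃   
              ┃5 00:00:26.834 [ERROR] ca▼┃   
              ┃━━━━━━━━━━━━━━━━━━━━━━━━━━┛   
              ┃·█·█····█··█······█  ┃        
━━━━━━━━━━━━━━┛                     ┃        


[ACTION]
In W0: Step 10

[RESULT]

     ┏━━━━━━━━━━━━━━━━━━━━━━━━━━━━━━━━━━━┓   
     ┃ FileEditor                        ┃   
     ┠───────────────────────────────────┨   
     ┃█024-01-15 00:00:04.682 [DEBUG] db▲┃   
     ┃2024-01-15 00:00:06.369 [ERROR] ne█┃   
━━━━━━━━━━━━━━┓5 00:00:07.574 [DEBUG] wo░┃   
Sequencer     ┃5 00:00:07.865 [DEBUG] ap░┃   
──────────────┨5 00:00:07.167 [ERROR] db░┃   
▼1234567890123┃5 00:00:08.172 [INFO] que░┃   
·█·····█·█····┃5 00:00:08.141 [ERROR] ht░┃   
····██··█··█·█┃5 00:00:12.889 [INFO] net░┃   
···█·█··█·····┃5 00:00:12.424 [DEBUG] wo░┃   
·█·█·█······█·┃5 00:00:17.604 [WARN] db.░┃   
              ┃5 00:00:22.756 [DEBUG] ne░┃   
              ┃5 00:00:23.441 [DEBUG] ne░┃   
              ┃5 00:00:26.834 [ERROR] ca▼┃   
              ┃━━━━━━━━━━━━━━━━━━━━━━━━━━┛   
              ┃···················  ┃        
━━━━━━━━━━━━━━┛                     ┃        


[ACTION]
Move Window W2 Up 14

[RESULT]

━━━━━━━━━━━━━━┓━━━━━━━━━━━━━━━━━━━━━━━━━━┓   
Sequencer     ┃or                        ┃   
──────────────┨──────────────────────────┨   
▼1234567890123┃5 00:00:04.682 [DEBUG] db▲┃   
·█·····█·█····┃5 00:00:06.369 [ERROR] ne█┃   
····██··█··█·█┃5 00:00:07.574 [DEBUG] wo░┃   
···█·█··█·····┃5 00:00:07.865 [DEBUG] ap░┃   
·█·█·█······█·┃5 00:00:07.167 [ERROR] db░┃   
              ┃5 00:00:08.172 [INFO] que░┃   
              ┃5 00:00:08.141 [ERROR] ht░┃   
              ┃5 00:00:12.889 [INFO] net░┃   
              ┃5 00:00:12.424 [DEBUG] wo░┃   
              ┃5 00:00:17.604 [WARN] db.░┃   
━━━━━━━━━━━━━━┛5 00:00:22.756 [DEBUG] ne░┃   
     ┃2024-01-15 00:00:23.441 [DEBUG] ne░┃   
     ┃2024-01-15 00:00:26.834 [ERROR] ca▼┃   
     ┗━━━━━━━━━━━━━━━━━━━━━━━━━━━━━━━━━━━┛   
           ┃······················  ┃        
           ┃                        ┃        


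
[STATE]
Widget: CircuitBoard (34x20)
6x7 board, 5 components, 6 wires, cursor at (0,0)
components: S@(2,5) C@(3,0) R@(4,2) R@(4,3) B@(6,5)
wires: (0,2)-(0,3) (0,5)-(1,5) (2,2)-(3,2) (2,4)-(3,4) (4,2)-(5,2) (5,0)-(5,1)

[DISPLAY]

   0 1 2 3 4 5                    
0  [.]      · ─ ·       ·         
                        │         
1                       ·         
                                  
2           ·       ·   S         
            │       │             
3   C       ·       ·             
                                  
4           R   R                 
            │                     
5   · ─ ·   ·                     
                                  
6                       B         
Cursor: (0,0)                     
                                  
                                  
                                  
                                  
                                  


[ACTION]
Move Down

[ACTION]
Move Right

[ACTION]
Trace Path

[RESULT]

   0 1 2 3 4 5                    
0           · ─ ·       ·         
                        │         
1      [.]              ·         
                                  
2           ·       ·   S         
            │       │             
3   C       ·       ·             
                                  
4           R   R                 
            │                     
5   · ─ ·   ·                     
                                  
6                       B         
Cursor: (1,1)  Trace: No connectio
                                  
                                  
                                  
                                  
                                  


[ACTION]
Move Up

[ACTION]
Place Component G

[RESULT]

   0 1 2 3 4 5                    
0      [G]  · ─ ·       ·         
                        │         
1                       ·         
                                  
2           ·       ·   S         
            │       │             
3   C       ·       ·             
                                  
4           R   R                 
            │                     
5   · ─ ·   ·                     
                                  
6                       B         
Cursor: (0,1)  Trace: No connectio
                                  
                                  
                                  
                                  
                                  


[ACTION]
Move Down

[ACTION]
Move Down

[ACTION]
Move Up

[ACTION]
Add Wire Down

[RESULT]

   0 1 2 3 4 5                    
0       G   · ─ ·       ·         
                        │         
1      [.]              ·         
        │                         
2       ·   ·       ·   S         
            │       │             
3   C       ·       ·             
                                  
4           R   R                 
            │                     
5   · ─ ·   ·                     
                                  
6                       B         
Cursor: (1,1)  Trace: No connectio
                                  
                                  
                                  
                                  
                                  


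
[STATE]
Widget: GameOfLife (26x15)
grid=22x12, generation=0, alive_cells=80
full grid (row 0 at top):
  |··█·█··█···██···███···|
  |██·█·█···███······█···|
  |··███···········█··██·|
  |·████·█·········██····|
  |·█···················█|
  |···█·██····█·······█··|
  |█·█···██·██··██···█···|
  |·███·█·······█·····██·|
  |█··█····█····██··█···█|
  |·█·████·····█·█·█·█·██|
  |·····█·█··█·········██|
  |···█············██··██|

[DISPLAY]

Gen: 0                    
··█·█··█···██···███···    
██·█·█···███······█···    
··███···········█··██·    
·████·█·········██····    
·█···················█    
···█·██····█·······█··    
█·█···██·██··██···█···    
·███·█·······█·····██·    
█··█····█····██··█···█    
·█·████·····█·█·█·█·██    
·····█·█··█·········██    
···█············██··██    
                          
                          


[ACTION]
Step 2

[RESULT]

Gen: 2                    
·████·····█·█····██···    
██·██·····█·█···█·····    
██··██····█····██·██··    
██···█··········████··    
██··█··█··············    
·██··█·█···█·█········    
·████·····█·██····█·█·    
·····██·██··█··█····██    
·██···········██·█····    
·███·█·█·····█···█····    
··██·█········███···█·    
······················    
                          
                          


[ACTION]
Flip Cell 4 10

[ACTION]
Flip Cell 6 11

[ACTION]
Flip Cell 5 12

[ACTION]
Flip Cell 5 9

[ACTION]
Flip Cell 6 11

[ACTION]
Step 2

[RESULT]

Gen: 4                    
················█·····    
····█·····█····██·█···    
····███···█···█···███·    
···█··█···█·█··███·█··    
····█···█·███···███···    
···█··█·█···██····███·    
···█···█··██████···█·█    
·······█·████···█··█·█    
···█···██····█·█····█·    
···█··█······█········    
··············███·····    
··············███·····    
                          
                          


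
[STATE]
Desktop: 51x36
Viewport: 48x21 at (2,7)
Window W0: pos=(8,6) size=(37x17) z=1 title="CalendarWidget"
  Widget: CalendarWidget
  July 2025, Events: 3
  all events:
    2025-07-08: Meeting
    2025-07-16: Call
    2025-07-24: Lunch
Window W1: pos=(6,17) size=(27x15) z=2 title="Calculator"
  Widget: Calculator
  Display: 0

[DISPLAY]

      ┃ CalendarWidget                    ┃     
      ┠───────────────────────────────────┨     
      ┃             July 2025             ┃     
      ┃Mo Tu We Th Fr Sa Su               ┃     
      ┃    1  2  3  4  5  6               ┃     
      ┃ 7  8*  9 10 11 12 13              ┃     
      ┃14 15 16* 17 18 19 20              ┃     
      ┃21 22 23 24* 25 26 27              ┃     
      ┃28 29 30 31                        ┃     
      ┃                                   ┃     
    ┏━━━━━━━━━━━━━━━━━━━━━━━━━┓           ┃     
    ┃ Calculator              ┃           ┃     
    ┠─────────────────────────┨           ┃     
    ┃                        0┃           ┃     
    ┃┌───┬───┬───┬───┐        ┃           ┃     
    ┃│ 7 │ 8 │ 9 │ ÷ │        ┃━━━━━━━━━━━┛     
    ┃├───┼───┼───┼───┤        ┃                 
    ┃│ 4 │ 5 │ 6 │ × │        ┃                 
    ┃├───┼───┼───┼───┤        ┃                 
    ┃│ 1 │ 2 │ 3 │ - │        ┃                 
    ┃├───┼───┼───┼───┤        ┃                 


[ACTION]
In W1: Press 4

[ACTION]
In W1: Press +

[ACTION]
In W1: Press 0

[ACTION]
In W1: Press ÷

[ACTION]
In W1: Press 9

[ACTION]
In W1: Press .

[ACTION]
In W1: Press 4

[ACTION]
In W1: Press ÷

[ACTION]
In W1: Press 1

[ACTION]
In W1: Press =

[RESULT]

      ┃ CalendarWidget                    ┃     
      ┠───────────────────────────────────┨     
      ┃             July 2025             ┃     
      ┃Mo Tu We Th Fr Sa Su               ┃     
      ┃    1  2  3  4  5  6               ┃     
      ┃ 7  8*  9 10 11 12 13              ┃     
      ┃14 15 16* 17 18 19 20              ┃     
      ┃21 22 23 24* 25 26 27              ┃     
      ┃28 29 30 31                        ┃     
      ┃                                   ┃     
    ┏━━━━━━━━━━━━━━━━━━━━━━━━━┓           ┃     
    ┃ Calculator              ┃           ┃     
    ┠─────────────────────────┨           ┃     
    ┃             0.4255319149┃           ┃     
    ┃┌───┬───┬───┬───┐        ┃           ┃     
    ┃│ 7 │ 8 │ 9 │ ÷ │        ┃━━━━━━━━━━━┛     
    ┃├───┼───┼───┼───┤        ┃                 
    ┃│ 4 │ 5 │ 6 │ × │        ┃                 
    ┃├───┼───┼───┼───┤        ┃                 
    ┃│ 1 │ 2 │ 3 │ - │        ┃                 
    ┃├───┼───┼───┼───┤        ┃                 


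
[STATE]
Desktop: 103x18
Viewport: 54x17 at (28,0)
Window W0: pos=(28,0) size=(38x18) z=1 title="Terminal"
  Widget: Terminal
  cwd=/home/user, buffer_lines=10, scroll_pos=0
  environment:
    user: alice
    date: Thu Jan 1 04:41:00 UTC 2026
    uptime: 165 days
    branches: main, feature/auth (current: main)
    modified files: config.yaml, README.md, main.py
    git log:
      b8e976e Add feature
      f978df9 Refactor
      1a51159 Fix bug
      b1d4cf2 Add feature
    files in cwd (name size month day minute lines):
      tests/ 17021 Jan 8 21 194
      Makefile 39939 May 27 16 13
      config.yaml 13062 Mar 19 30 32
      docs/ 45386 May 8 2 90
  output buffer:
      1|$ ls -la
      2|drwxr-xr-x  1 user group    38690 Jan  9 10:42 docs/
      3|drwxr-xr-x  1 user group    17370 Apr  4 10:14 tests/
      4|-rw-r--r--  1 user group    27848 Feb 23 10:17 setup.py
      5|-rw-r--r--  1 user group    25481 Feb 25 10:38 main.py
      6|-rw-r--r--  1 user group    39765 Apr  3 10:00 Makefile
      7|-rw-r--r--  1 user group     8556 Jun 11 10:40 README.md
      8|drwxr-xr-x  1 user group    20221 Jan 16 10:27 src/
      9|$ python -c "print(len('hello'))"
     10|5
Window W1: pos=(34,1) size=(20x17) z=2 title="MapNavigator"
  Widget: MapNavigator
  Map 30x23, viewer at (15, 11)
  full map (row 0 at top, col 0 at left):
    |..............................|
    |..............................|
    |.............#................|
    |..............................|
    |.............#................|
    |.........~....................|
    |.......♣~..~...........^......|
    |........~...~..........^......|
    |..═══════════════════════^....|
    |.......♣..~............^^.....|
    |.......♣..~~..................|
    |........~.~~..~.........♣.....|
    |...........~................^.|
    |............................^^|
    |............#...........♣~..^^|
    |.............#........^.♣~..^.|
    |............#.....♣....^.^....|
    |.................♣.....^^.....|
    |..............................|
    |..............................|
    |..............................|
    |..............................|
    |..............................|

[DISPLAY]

┏━━━━━━━━━━━━━━━━━━━━━━━━━━━━━━━━━━━━┓                
┃ Term┏━━━━━━━━━━━━━━━━━━┓           ┃                
┠─────┃ MapNavigator     ┃───────────┨                
┃$ ls ┠──────────────────┨           ┃                
┃drwxr┃...~..............┃   38690 Ja┃                
┃drwxr┃.♣~..~...........^┃   17370 Ap┃                
┃-rw-r┃..~...~..........^┃   27848 Fe┃                
┃-rw-r┃══════════════════┃   25481 Fe┃                
┃-rw-r┃.♣..~............^┃   39765 Ap┃                
┃-rw-r┃.♣..~~............┃    8556 Ju┃                
┃drwxr┃..~.~~..~@........┃   20221 Ja┃                
┃$ pyt┃.....~............┃ello'))"   ┃                
┃5    ┃..................┃           ┃                
┃$ █  ┃......#...........┃           ┃                
┃     ┃.......#........^.┃           ┃                
┃     ┃......#.....♣....^┃           ┃                
┃     ┃...........♣.....^┃           ┃                


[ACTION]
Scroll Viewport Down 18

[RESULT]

┃ Term┏━━━━━━━━━━━━━━━━━━┓           ┃                
┠─────┃ MapNavigator     ┃───────────┨                
┃$ ls ┠──────────────────┨           ┃                
┃drwxr┃...~..............┃   38690 Ja┃                
┃drwxr┃.♣~..~...........^┃   17370 Ap┃                
┃-rw-r┃..~...~..........^┃   27848 Fe┃                
┃-rw-r┃══════════════════┃   25481 Fe┃                
┃-rw-r┃.♣..~............^┃   39765 Ap┃                
┃-rw-r┃.♣..~~............┃    8556 Ju┃                
┃drwxr┃..~.~~..~@........┃   20221 Ja┃                
┃$ pyt┃.....~............┃ello'))"   ┃                
┃5    ┃..................┃           ┃                
┃$ █  ┃......#...........┃           ┃                
┃     ┃.......#........^.┃           ┃                
┃     ┃......#.....♣....^┃           ┃                
┃     ┃...........♣.....^┃           ┃                
┗━━━━━┗━━━━━━━━━━━━━━━━━━┛━━━━━━━━━━━┛                


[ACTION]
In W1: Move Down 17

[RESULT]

┃ Term┏━━━━━━━━━━━━━━━━━━┓           ┃                
┠─────┃ MapNavigator     ┃───────────┨                
┃$ ls ┠──────────────────┨           ┃                
┃drwxr┃......#.....♣....^┃   38690 Ja┃                
┃drwxr┃...........♣.....^┃   17370 Ap┃                
┃-rw-r┃..................┃   27848 Fe┃                
┃-rw-r┃..................┃   25481 Fe┃                
┃-rw-r┃..................┃   39765 Ap┃                
┃-rw-r┃..................┃    8556 Ju┃                
┃drwxr┃.........@........┃   20221 Ja┃                
┃$ pyt┃                  ┃ello'))"   ┃                
┃5    ┃                  ┃           ┃                
┃$ █  ┃                  ┃           ┃                
┃     ┃                  ┃           ┃                
┃     ┃                  ┃           ┃                
┃     ┃                  ┃           ┃                
┗━━━━━┗━━━━━━━━━━━━━━━━━━┛━━━━━━━━━━━┛                


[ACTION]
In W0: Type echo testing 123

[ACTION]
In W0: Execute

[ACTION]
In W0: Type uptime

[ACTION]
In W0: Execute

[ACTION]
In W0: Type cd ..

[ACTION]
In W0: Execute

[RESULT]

┃ Term┏━━━━━━━━━━━━━━━━━━┓           ┃                
┠─────┃ MapNavigator     ┃───────────┨                
┃-rw-r┠──────────────────┨   27848 Fe┃                
┃-rw-r┃......#.....♣....^┃   25481 Fe┃                
┃-rw-r┃...........♣.....^┃   39765 Ap┃                
┃-rw-r┃..................┃    8556 Ju┃                
┃drwxr┃..................┃   20221 Ja┃                
┃$ pyt┃..................┃ello'))"   ┃                
┃5    ┃..................┃           ┃                
┃$ ech┃.........@........┃           ┃                
┃testi┃                  ┃           ┃                
┃$ upt┃                  ┃           ┃                
┃ 10:0┃                  ┃           ┃                
┃$ cd ┃                  ┃           ┃                
┃     ┃                  ┃           ┃                
┃$ █  ┃                  ┃           ┃                
┗━━━━━┗━━━━━━━━━━━━━━━━━━┛━━━━━━━━━━━┛                


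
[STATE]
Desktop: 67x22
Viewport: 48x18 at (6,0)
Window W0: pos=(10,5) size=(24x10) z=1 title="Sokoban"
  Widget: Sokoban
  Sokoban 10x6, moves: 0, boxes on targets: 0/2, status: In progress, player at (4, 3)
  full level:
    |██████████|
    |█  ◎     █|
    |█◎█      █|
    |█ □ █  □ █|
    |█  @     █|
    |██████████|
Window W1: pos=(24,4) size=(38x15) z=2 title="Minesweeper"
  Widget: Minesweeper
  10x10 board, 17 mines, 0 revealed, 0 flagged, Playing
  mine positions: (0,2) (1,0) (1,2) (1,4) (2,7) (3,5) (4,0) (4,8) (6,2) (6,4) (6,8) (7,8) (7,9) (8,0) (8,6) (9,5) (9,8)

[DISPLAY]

                                                
                                                
                                                
                                                
                  ┏━━━━━━━━━━━━━━━━━━━━━━━━━━━━━
    ┏━━━━━━━━━━━━━┃ Minesweeper                 
    ┃ Sokoban     ┠─────────────────────────────
    ┠─────────────┃■■■■■■■■■■                   
    ┃██████████   ┃■■■■■■■■■■                   
    ┃█  ◎     █   ┃■■■■■■■■■■                   
    ┃█◎█      █   ┃■■■■■■■■■■                   
    ┃█ □ █  □ █   ┃■■■■■■■■■■                   
    ┃█  @     █   ┃■■■■■■■■■■                   
    ┃██████████   ┃■■■■■■■■■■                   
    ┗━━━━━━━━━━━━━┃■■■■■■■■■■                   
                  ┃■■■■■■■■■■                   
                  ┃■■■■■■■■■■                   
                  ┃                             


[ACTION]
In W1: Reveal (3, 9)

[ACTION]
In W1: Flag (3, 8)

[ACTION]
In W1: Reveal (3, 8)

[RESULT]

                                                
                                                
                                                
                                                
                  ┏━━━━━━━━━━━━━━━━━━━━━━━━━━━━━
    ┏━━━━━━━━━━━━━┃ Minesweeper                 
    ┃ Sokoban     ┠─────────────────────────────
    ┠─────────────┃■■■■■■■■■■                   
    ┃██████████   ┃■■■■■■■■■■                   
    ┃█  ◎     █   ┃■■■■■■■■■■                   
    ┃█◎█      █   ┃■■■■■■■■⚑1                   
    ┃█ □ █  □ █   ┃■■■■■■■■■■                   
    ┃█  @     █   ┃■■■■■■■■■■                   
    ┃██████████   ┃■■■■■■■■■■                   
    ┗━━━━━━━━━━━━━┃■■■■■■■■■■                   
                  ┃■■■■■■■■■■                   
                  ┃■■■■■■■■■■                   
                  ┃                             


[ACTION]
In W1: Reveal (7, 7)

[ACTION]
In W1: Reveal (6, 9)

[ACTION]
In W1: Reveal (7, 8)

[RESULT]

                                                
                                                
                                                
                                                
                  ┏━━━━━━━━━━━━━━━━━━━━━━━━━━━━━
    ┏━━━━━━━━━━━━━┃ Minesweeper                 
    ┃ Sokoban     ┠─────────────────────────────
    ┠─────────────┃■■✹■■■■■■■                   
    ┃██████████   ┃✹■✹■✹■■■■■                   
    ┃█  ◎     █   ┃■■■■■■■✹■■                   
    ┃█◎█      █   ┃■■■■■✹■■⚑1                   
    ┃█ □ █  □ █   ┃✹■■■■■■■✹■                   
    ┃█  @     █   ┃■■■■■■■■■■                   
    ┃██████████   ┃■■✹■✹■■■✹3                   
    ┗━━━━━━━━━━━━━┃■■■■■■■3✹✹                   
                  ┃✹■■■■■✹■■■                   
                  ┃■■■■■✹■■✹■                   
                  ┃                             


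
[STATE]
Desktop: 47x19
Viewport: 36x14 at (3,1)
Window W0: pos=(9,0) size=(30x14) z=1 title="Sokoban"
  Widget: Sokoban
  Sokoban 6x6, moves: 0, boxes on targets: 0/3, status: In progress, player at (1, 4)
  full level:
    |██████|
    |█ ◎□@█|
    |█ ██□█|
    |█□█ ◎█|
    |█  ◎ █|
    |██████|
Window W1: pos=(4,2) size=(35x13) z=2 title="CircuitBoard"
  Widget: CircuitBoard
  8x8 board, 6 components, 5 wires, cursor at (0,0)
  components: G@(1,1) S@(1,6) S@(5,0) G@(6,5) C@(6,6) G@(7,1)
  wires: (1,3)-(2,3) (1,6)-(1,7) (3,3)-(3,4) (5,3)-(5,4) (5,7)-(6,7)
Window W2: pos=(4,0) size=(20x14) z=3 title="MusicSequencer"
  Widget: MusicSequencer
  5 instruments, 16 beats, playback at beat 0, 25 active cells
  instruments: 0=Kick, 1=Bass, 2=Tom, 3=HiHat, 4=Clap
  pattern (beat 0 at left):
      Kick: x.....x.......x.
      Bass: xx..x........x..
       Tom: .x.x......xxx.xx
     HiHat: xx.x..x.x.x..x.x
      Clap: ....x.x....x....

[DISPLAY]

 ┃ MusicSequencer   ┃              ┃
 ┠──────────────────┨━━━━━━━━━━━━━━┓
 ┃      ▼12345678901┃              ┃
 ┃  Kick█·····█·····┃──────────────┨
 ┃  Bass██··█·······┃              ┃
 ┃   Tom·█·█······██┃              ┃
 ┃ HiHat██·█··█·█·█·┃              ┃
 ┃  Clap····█·█····█┃         S ─ ·┃
 ┃                  ┃              ┃
 ┃                  ┃              ┃
 ┃                  ┃              ┃
 ┃                  ┃ ·            ┃
 ┗━━━━━━━━━━━━━━━━━━┛              ┃
 ┗━━━━━━━━━━━━━━━━━━━━━━━━━━━━━━━━━┛


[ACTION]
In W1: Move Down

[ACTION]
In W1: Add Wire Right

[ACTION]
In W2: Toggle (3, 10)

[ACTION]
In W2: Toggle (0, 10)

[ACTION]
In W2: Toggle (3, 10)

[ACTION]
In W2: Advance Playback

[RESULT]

 ┃ MusicSequencer   ┃              ┃
 ┠──────────────────┨━━━━━━━━━━━━━━┓
 ┃      0▼2345678901┃              ┃
 ┃  Kick█·····█···█·┃──────────────┨
 ┃  Bass██··█·······┃              ┃
 ┃   Tom·█·█······██┃              ┃
 ┃ HiHat██·█··█·█·█·┃              ┃
 ┃  Clap····█·█····█┃         S ─ ·┃
 ┃                  ┃              ┃
 ┃                  ┃              ┃
 ┃                  ┃              ┃
 ┃                  ┃ ·            ┃
 ┗━━━━━━━━━━━━━━━━━━┛              ┃
 ┗━━━━━━━━━━━━━━━━━━━━━━━━━━━━━━━━━┛


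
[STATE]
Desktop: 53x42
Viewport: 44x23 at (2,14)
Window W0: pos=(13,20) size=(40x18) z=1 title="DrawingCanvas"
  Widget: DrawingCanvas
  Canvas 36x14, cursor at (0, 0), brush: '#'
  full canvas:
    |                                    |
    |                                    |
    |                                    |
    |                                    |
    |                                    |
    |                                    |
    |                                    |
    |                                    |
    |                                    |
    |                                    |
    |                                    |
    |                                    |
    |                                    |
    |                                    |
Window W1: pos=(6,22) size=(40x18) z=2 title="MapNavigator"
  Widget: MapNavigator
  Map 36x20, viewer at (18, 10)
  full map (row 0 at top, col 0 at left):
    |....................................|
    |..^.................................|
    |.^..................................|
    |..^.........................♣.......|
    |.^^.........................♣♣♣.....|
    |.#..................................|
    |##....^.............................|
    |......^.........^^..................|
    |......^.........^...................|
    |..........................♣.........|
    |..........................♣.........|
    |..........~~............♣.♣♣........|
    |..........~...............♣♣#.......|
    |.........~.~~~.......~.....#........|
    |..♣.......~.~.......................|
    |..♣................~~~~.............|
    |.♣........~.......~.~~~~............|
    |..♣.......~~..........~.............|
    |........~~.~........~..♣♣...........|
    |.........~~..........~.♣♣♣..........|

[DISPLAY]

                                            
                                            
                                            
                                            
                                            
                                            
           ┏━━━━━━━━━━━━━━━━━━━━━━━━━━━━━━━━
           ┃ DrawingCanvas                  
    ┏━━━━━━━━━━━━━━━━━━━━━━━━━━━━━━━━━━━━━━┓
    ┃ MapNavigator                         ┃
    ┠──────────────────────────────────────┨
    ┃ ..^.........................♣....... ┃
    ┃ .^^.........................♣♣♣..... ┃
    ┃ .#.................................. ┃
    ┃ ##....^............................. ┃
    ┃ ......^.........^^.................. ┃
    ┃ ......^.........^................... ┃
    ┃ ..........................♣......... ┃
    ┃ ..................@.......♣......... ┃
    ┃ ..........~~............♣.♣♣........ ┃
    ┃ ..........~...............♣♣#....... ┃
    ┃ .........~.~~~.......~.....#........ ┃
    ┃ ..♣.......~.~....................... ┃


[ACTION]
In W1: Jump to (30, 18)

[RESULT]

                                            
                                            
                                            
                                            
                                            
                                            
           ┏━━━━━━━━━━━━━━━━━━━━━━━━━━━━━━━━
           ┃ DrawingCanvas                  
    ┏━━━━━━━━━━━━━━━━━━━━━━━━━━━━━━━━━━━━━━┓
    ┃ MapNavigator                         ┃
    ┠──────────────────────────────────────┨
    ┃~............♣.♣♣........             ┃
    ┃...............♣♣#.......             ┃
    ┃~~~.......~.....#........             ┃
    ┃.~.......................             ┃
    ┃........~~~~.............             ┃
    ┃.......~.~~~~............             ┃
    ┃~..........~.............             ┃
    ┃~........~..♣♣.....@.....             ┃
    ┃..........~.♣♣♣..........             ┃
    ┃                                      ┃
    ┃                                      ┃
    ┃                                      ┃


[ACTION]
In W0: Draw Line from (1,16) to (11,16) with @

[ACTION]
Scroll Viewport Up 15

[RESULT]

                                            
                                            
                                            
                                            
                                            
                                            
                                            
                                            
                                            
                                            
                                            
                                            
                                            
                                            
                                            
                                            
                                            
                                            
                                            
                                            
           ┏━━━━━━━━━━━━━━━━━━━━━━━━━━━━━━━━
           ┃ DrawingCanvas                  
    ┏━━━━━━━━━━━━━━━━━━━━━━━━━━━━━━━━━━━━━━┓


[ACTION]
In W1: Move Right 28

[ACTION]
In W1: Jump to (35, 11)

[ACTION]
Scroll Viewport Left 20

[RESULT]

                                            
                                            
                                            
                                            
                                            
                                            
                                            
                                            
                                            
                                            
                                            
                                            
                                            
                                            
                                            
                                            
                                            
                                            
                                            
                                            
             ┏━━━━━━━━━━━━━━━━━━━━━━━━━━━━━━
             ┃ DrawingCanvas                
      ┏━━━━━━━━━━━━━━━━━━━━━━━━━━━━━━━━━━━━━
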